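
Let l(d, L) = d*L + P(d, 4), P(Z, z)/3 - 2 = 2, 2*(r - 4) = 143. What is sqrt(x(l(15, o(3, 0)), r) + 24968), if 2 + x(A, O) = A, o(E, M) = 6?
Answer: 2*sqrt(6267) ≈ 158.33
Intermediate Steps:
r = 151/2 (r = 4 + (1/2)*143 = 4 + 143/2 = 151/2 ≈ 75.500)
P(Z, z) = 12 (P(Z, z) = 6 + 3*2 = 6 + 6 = 12)
l(d, L) = 12 + L*d (l(d, L) = d*L + 12 = L*d + 12 = 12 + L*d)
x(A, O) = -2 + A
sqrt(x(l(15, o(3, 0)), r) + 24968) = sqrt((-2 + (12 + 6*15)) + 24968) = sqrt((-2 + (12 + 90)) + 24968) = sqrt((-2 + 102) + 24968) = sqrt(100 + 24968) = sqrt(25068) = 2*sqrt(6267)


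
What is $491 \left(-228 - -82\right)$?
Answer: $-71686$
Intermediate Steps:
$491 \left(-228 - -82\right) = 491 \left(-228 + 82\right) = 491 \left(-146\right) = -71686$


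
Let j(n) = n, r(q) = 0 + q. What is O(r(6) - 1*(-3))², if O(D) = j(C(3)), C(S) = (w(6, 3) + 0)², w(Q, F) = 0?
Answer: 0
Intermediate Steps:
r(q) = q
C(S) = 0 (C(S) = (0 + 0)² = 0² = 0)
O(D) = 0
O(r(6) - 1*(-3))² = 0² = 0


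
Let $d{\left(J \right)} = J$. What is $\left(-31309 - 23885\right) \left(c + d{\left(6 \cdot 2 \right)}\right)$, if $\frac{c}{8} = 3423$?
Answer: $-1512094824$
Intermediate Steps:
$c = 27384$ ($c = 8 \cdot 3423 = 27384$)
$\left(-31309 - 23885\right) \left(c + d{\left(6 \cdot 2 \right)}\right) = \left(-31309 - 23885\right) \left(27384 + 6 \cdot 2\right) = - 55194 \left(27384 + 12\right) = \left(-55194\right) 27396 = -1512094824$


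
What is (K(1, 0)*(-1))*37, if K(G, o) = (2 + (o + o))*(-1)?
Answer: 74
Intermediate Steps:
K(G, o) = -2 - 2*o (K(G, o) = (2 + 2*o)*(-1) = -2 - 2*o)
(K(1, 0)*(-1))*37 = ((-2 - 2*0)*(-1))*37 = ((-2 + 0)*(-1))*37 = -2*(-1)*37 = 2*37 = 74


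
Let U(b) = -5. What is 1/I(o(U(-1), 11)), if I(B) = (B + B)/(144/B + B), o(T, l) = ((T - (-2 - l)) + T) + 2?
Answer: 169/50 ≈ 3.3800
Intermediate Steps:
o(T, l) = 4 + l + 2*T (o(T, l) = ((T + (2 + l)) + T) + 2 = ((2 + T + l) + T) + 2 = (2 + l + 2*T) + 2 = 4 + l + 2*T)
I(B) = 2*B/(B + 144/B) (I(B) = (2*B)/(B + 144/B) = 2*B/(B + 144/B))
1/I(o(U(-1), 11)) = 1/(2*(4 + 11 + 2*(-5))²/(144 + (4 + 11 + 2*(-5))²)) = 1/(2*(4 + 11 - 10)²/(144 + (4 + 11 - 10)²)) = 1/(2*5²/(144 + 5²)) = 1/(2*25/(144 + 25)) = 1/(2*25/169) = 1/(2*25*(1/169)) = 1/(50/169) = 169/50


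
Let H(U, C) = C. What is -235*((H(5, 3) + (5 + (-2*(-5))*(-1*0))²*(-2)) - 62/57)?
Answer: 644135/57 ≈ 11301.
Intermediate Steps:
-235*((H(5, 3) + (5 + (-2*(-5))*(-1*0))²*(-2)) - 62/57) = -235*((3 + (5 + (-2*(-5))*(-1*0))²*(-2)) - 62/57) = -235*((3 + (5 + 10*0)²*(-2)) - 62*1/57) = -235*((3 + (5 + 0)²*(-2)) - 62/57) = -235*((3 + 5²*(-2)) - 62/57) = -235*((3 + 25*(-2)) - 62/57) = -235*((3 - 50) - 62/57) = -235*(-47 - 62/57) = -235*(-2741/57) = 644135/57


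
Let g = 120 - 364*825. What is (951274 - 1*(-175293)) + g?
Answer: 826387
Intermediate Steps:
g = -300180 (g = 120 - 300300 = -300180)
(951274 - 1*(-175293)) + g = (951274 - 1*(-175293)) - 300180 = (951274 + 175293) - 300180 = 1126567 - 300180 = 826387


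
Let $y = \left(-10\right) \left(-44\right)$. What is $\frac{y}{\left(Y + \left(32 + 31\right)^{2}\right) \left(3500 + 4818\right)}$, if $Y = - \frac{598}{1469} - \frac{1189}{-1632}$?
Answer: $\frac{40571520}{3044414571851} \approx 1.3327 \cdot 10^{-5}$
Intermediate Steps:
$Y = \frac{59285}{184416}$ ($Y = \left(-598\right) \frac{1}{1469} - - \frac{1189}{1632} = - \frac{46}{113} + \frac{1189}{1632} = \frac{59285}{184416} \approx 0.32147$)
$y = 440$
$\frac{y}{\left(Y + \left(32 + 31\right)^{2}\right) \left(3500 + 4818\right)} = \frac{440}{\left(\frac{59285}{184416} + \left(32 + 31\right)^{2}\right) \left(3500 + 4818\right)} = \frac{440}{\left(\frac{59285}{184416} + 63^{2}\right) 8318} = \frac{440}{\left(\frac{59285}{184416} + 3969\right) 8318} = \frac{440}{\frac{732006389}{184416} \cdot 8318} = \frac{440}{\frac{3044414571851}{92208}} = 440 \cdot \frac{92208}{3044414571851} = \frac{40571520}{3044414571851}$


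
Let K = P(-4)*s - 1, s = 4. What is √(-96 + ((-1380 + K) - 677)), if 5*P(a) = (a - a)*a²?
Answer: I*√2154 ≈ 46.411*I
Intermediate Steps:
P(a) = 0 (P(a) = ((a - a)*a²)/5 = (0*a²)/5 = (⅕)*0 = 0)
K = -1 (K = 0*4 - 1 = 0 - 1 = -1)
√(-96 + ((-1380 + K) - 677)) = √(-96 + ((-1380 - 1) - 677)) = √(-96 + (-1381 - 677)) = √(-96 - 2058) = √(-2154) = I*√2154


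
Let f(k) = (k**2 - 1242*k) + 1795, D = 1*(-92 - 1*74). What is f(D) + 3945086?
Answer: 4180609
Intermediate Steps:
D = -166 (D = 1*(-92 - 74) = 1*(-166) = -166)
f(k) = 1795 + k**2 - 1242*k
f(D) + 3945086 = (1795 + (-166)**2 - 1242*(-166)) + 3945086 = (1795 + 27556 + 206172) + 3945086 = 235523 + 3945086 = 4180609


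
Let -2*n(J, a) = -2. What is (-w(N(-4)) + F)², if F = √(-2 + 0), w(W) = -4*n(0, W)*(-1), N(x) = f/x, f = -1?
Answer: (4 - I*√2)² ≈ 14.0 - 11.314*I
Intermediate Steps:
n(J, a) = 1 (n(J, a) = -½*(-2) = 1)
N(x) = -1/x
w(W) = 4 (w(W) = -4*1*(-1) = -4*(-1) = 4)
F = I*√2 (F = √(-2) = I*√2 ≈ 1.4142*I)
(-w(N(-4)) + F)² = (-1*4 + I*√2)² = (-4 + I*√2)²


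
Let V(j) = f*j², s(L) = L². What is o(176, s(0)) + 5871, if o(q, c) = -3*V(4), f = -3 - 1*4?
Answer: 6207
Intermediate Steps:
f = -7 (f = -3 - 4 = -7)
V(j) = -7*j²
o(q, c) = 336 (o(q, c) = -(-21)*4² = -(-21)*16 = -3*(-112) = 336)
o(176, s(0)) + 5871 = 336 + 5871 = 6207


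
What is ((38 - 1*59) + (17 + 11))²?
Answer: 49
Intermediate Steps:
((38 - 1*59) + (17 + 11))² = ((38 - 59) + 28)² = (-21 + 28)² = 7² = 49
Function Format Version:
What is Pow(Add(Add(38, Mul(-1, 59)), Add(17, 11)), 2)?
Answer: 49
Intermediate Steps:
Pow(Add(Add(38, Mul(-1, 59)), Add(17, 11)), 2) = Pow(Add(Add(38, -59), 28), 2) = Pow(Add(-21, 28), 2) = Pow(7, 2) = 49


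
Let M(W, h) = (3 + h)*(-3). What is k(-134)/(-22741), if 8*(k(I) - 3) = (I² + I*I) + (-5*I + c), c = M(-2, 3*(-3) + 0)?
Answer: -4578/22741 ≈ -0.20131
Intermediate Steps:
M(W, h) = -9 - 3*h
c = 18 (c = -9 - 3*(3*(-3) + 0) = -9 - 3*(-9 + 0) = -9 - 3*(-9) = -9 + 27 = 18)
k(I) = 21/4 - 5*I/8 + I²/4 (k(I) = 3 + ((I² + I*I) + (-5*I + 18))/8 = 3 + ((I² + I²) + (18 - 5*I))/8 = 3 + (2*I² + (18 - 5*I))/8 = 3 + (18 - 5*I + 2*I²)/8 = 3 + (9/4 - 5*I/8 + I²/4) = 21/4 - 5*I/8 + I²/4)
k(-134)/(-22741) = (21/4 - 5/8*(-134) + (¼)*(-134)²)/(-22741) = (21/4 + 335/4 + (¼)*17956)*(-1/22741) = (21/4 + 335/4 + 4489)*(-1/22741) = 4578*(-1/22741) = -4578/22741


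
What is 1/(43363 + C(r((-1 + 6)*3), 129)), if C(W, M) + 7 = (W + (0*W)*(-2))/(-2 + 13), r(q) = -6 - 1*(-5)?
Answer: 11/476915 ≈ 2.3065e-5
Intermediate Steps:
r(q) = -1 (r(q) = -6 + 5 = -1)
C(W, M) = -7 + W/11 (C(W, M) = -7 + (W + (0*W)*(-2))/(-2 + 13) = -7 + (W + 0*(-2))/11 = -7 + (W + 0)*(1/11) = -7 + W*(1/11) = -7 + W/11)
1/(43363 + C(r((-1 + 6)*3), 129)) = 1/(43363 + (-7 + (1/11)*(-1))) = 1/(43363 + (-7 - 1/11)) = 1/(43363 - 78/11) = 1/(476915/11) = 11/476915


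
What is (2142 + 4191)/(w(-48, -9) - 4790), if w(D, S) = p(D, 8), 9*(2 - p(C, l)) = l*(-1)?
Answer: -56997/43084 ≈ -1.3229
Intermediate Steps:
p(C, l) = 2 + l/9 (p(C, l) = 2 - l*(-1)/9 = 2 - (-1)*l/9 = 2 + l/9)
w(D, S) = 26/9 (w(D, S) = 2 + (⅑)*8 = 2 + 8/9 = 26/9)
(2142 + 4191)/(w(-48, -9) - 4790) = (2142 + 4191)/(26/9 - 4790) = 6333/(-43084/9) = 6333*(-9/43084) = -56997/43084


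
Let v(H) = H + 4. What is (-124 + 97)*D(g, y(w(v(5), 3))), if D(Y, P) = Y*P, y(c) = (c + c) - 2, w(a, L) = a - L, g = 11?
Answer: -2970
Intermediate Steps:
v(H) = 4 + H
y(c) = -2 + 2*c (y(c) = 2*c - 2 = -2 + 2*c)
D(Y, P) = P*Y
(-124 + 97)*D(g, y(w(v(5), 3))) = (-124 + 97)*((-2 + 2*((4 + 5) - 1*3))*11) = -27*(-2 + 2*(9 - 3))*11 = -27*(-2 + 2*6)*11 = -27*(-2 + 12)*11 = -270*11 = -27*110 = -2970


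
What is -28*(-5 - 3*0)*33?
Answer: 4620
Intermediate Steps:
-28*(-5 - 3*0)*33 = -28*(-5 + 0)*33 = -28*(-5)*33 = 140*33 = 4620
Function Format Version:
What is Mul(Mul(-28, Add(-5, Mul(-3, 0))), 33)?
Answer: 4620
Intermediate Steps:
Mul(Mul(-28, Add(-5, Mul(-3, 0))), 33) = Mul(Mul(-28, Add(-5, 0)), 33) = Mul(Mul(-28, -5), 33) = Mul(140, 33) = 4620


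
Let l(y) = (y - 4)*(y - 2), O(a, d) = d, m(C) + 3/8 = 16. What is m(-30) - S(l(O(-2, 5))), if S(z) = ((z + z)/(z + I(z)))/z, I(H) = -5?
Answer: 133/8 ≈ 16.625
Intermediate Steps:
m(C) = 125/8 (m(C) = -3/8 + 16 = 125/8)
l(y) = (-4 + y)*(-2 + y)
S(z) = 2/(-5 + z) (S(z) = ((z + z)/(z - 5))/z = ((2*z)/(-5 + z))/z = (2*z/(-5 + z))/z = 2/(-5 + z))
m(-30) - S(l(O(-2, 5))) = 125/8 - 2/(-5 + (8 + 5² - 6*5)) = 125/8 - 2/(-5 + (8 + 25 - 30)) = 125/8 - 2/(-5 + 3) = 125/8 - 2/(-2) = 125/8 - 2*(-1)/2 = 125/8 - 1*(-1) = 125/8 + 1 = 133/8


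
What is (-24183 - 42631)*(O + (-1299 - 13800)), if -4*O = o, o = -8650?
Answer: 864339311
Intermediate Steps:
O = 4325/2 (O = -¼*(-8650) = 4325/2 ≈ 2162.5)
(-24183 - 42631)*(O + (-1299 - 13800)) = (-24183 - 42631)*(4325/2 + (-1299 - 13800)) = -66814*(4325/2 - 15099) = -66814*(-25873/2) = 864339311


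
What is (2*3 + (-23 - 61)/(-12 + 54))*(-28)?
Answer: -112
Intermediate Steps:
(2*3 + (-23 - 61)/(-12 + 54))*(-28) = (6 - 84/42)*(-28) = (6 - 84*1/42)*(-28) = (6 - 2)*(-28) = 4*(-28) = -112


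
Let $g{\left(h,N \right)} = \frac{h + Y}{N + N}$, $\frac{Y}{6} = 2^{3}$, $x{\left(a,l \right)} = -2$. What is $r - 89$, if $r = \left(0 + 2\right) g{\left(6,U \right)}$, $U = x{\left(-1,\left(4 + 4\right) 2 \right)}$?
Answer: $-116$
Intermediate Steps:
$U = -2$
$Y = 48$ ($Y = 6 \cdot 2^{3} = 6 \cdot 8 = 48$)
$g{\left(h,N \right)} = \frac{48 + h}{2 N}$ ($g{\left(h,N \right)} = \frac{h + 48}{N + N} = \frac{48 + h}{2 N}$)
$r = -27$ ($r = \left(0 + 2\right) \frac{48 + 6}{2 \left(-2\right)} = 2 \cdot \frac{1}{2} \left(- \frac{1}{2}\right) 54 = 2 \left(- \frac{27}{2}\right) = -27$)
$r - 89 = -27 - 89 = -116$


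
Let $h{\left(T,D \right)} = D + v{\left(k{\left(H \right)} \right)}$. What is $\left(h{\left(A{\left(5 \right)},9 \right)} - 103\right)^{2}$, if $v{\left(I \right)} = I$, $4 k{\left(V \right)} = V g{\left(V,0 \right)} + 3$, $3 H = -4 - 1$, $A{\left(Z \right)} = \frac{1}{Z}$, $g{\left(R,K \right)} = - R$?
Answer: $\frac{2859481}{324} \approx 8825.6$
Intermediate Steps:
$H = - \frac{5}{3}$ ($H = \frac{-4 - 1}{3} = \frac{1}{3} \left(-5\right) = - \frac{5}{3} \approx -1.6667$)
$k{\left(V \right)} = \frac{3}{4} - \frac{V^{2}}{4}$ ($k{\left(V \right)} = \frac{V \left(- V\right) + 3}{4} = \frac{- V^{2} + 3}{4} = \frac{3 - V^{2}}{4} = \frac{3}{4} - \frac{V^{2}}{4}$)
$h{\left(T,D \right)} = \frac{1}{18} + D$ ($h{\left(T,D \right)} = D + \left(\frac{3}{4} - \frac{\left(- \frac{5}{3}\right)^{2}}{4}\right) = D + \left(\frac{3}{4} - \frac{25}{36}\right) = D + \frac{1}{18} = \frac{1}{18} + D$)
$\left(h{\left(A{\left(5 \right)},9 \right)} - 103\right)^{2} = \left(\left(\frac{1}{18} + 9\right) - 103\right)^{2} = \left(\frac{163}{18} - 103\right)^{2} = \left(- \frac{1691}{18}\right)^{2} = \frac{2859481}{324}$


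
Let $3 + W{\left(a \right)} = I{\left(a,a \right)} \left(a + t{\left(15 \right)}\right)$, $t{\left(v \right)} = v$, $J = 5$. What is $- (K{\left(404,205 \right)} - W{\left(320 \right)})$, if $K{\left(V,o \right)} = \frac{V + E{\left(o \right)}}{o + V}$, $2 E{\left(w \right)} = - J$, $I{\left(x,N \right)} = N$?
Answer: $\frac{130565143}{1218} \approx 1.072 \cdot 10^{5}$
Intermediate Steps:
$E{\left(w \right)} = - \frac{5}{2}$ ($E{\left(w \right)} = \frac{\left(-1\right) 5}{2} = \frac{1}{2} \left(-5\right) = - \frac{5}{2}$)
$W{\left(a \right)} = -3 + a \left(15 + a\right)$ ($W{\left(a \right)} = -3 + a \left(a + 15\right) = -3 + a \left(15 + a\right)$)
$K{\left(V,o \right)} = \frac{- \frac{5}{2} + V}{V + o}$ ($K{\left(V,o \right)} = \frac{V - \frac{5}{2}}{o + V} = \frac{- \frac{5}{2} + V}{V + o}$)
$- (K{\left(404,205 \right)} - W{\left(320 \right)}) = - (\frac{- \frac{5}{2} + 404}{404 + 205} - \left(-3 + 320^{2} + 15 \cdot 320\right)) = - (\frac{1}{609} \cdot \frac{803}{2} - \left(-3 + 102400 + 4800\right)) = - (\frac{1}{609} \cdot \frac{803}{2} - 107197) = - (\frac{803}{1218} - 107197) = \left(-1\right) \left(- \frac{130565143}{1218}\right) = \frac{130565143}{1218}$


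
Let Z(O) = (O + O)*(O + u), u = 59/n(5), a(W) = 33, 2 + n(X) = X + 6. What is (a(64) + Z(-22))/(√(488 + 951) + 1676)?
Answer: 10748188/25267833 - 6413*√1439/25267833 ≈ 0.41574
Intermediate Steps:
n(X) = 4 + X (n(X) = -2 + (X + 6) = -2 + (6 + X) = 4 + X)
u = 59/9 (u = 59/(4 + 5) = 59/9 ≈ 6.5556)
Z(O) = 2*O*(59/9 + O) (Z(O) = (O + O)*(O + 59/9) = (2*O)*(59/9 + O) = 2*O*(59/9 + O))
(a(64) + Z(-22))/(√(488 + 951) + 1676) = (33 + (2/9)*(-22)*(59 + 9*(-22)))/(√(488 + 951) + 1676) = (33 + (2/9)*(-22)*(59 - 198))/(√1439 + 1676) = (33 + (2/9)*(-22)*(-139))/(1676 + √1439) = (33 + 6116/9)/(1676 + √1439) = 6413/(9*(1676 + √1439))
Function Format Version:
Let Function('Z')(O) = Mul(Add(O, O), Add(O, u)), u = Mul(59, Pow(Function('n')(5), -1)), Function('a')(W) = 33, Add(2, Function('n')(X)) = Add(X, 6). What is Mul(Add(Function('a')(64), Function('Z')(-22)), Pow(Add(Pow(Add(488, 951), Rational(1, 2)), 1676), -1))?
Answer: Add(Rational(10748188, 25267833), Mul(Rational(-6413, 25267833), Pow(1439, Rational(1, 2)))) ≈ 0.41574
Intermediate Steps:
Function('n')(X) = Add(4, X) (Function('n')(X) = Add(-2, Add(X, 6)) = Add(-2, Add(6, X)) = Add(4, X))
u = Rational(59, 9) (u = Mul(59, Pow(Add(4, 5), -1)) = Mul(59, Pow(9, -1)) = Mul(59, Rational(1, 9)) = Rational(59, 9) ≈ 6.5556)
Function('Z')(O) = Mul(2, O, Add(Rational(59, 9), O)) (Function('Z')(O) = Mul(Add(O, O), Add(O, Rational(59, 9))) = Mul(Mul(2, O), Add(Rational(59, 9), O)) = Mul(2, O, Add(Rational(59, 9), O)))
Mul(Add(Function('a')(64), Function('Z')(-22)), Pow(Add(Pow(Add(488, 951), Rational(1, 2)), 1676), -1)) = Mul(Add(33, Mul(Rational(2, 9), -22, Add(59, Mul(9, -22)))), Pow(Add(Pow(Add(488, 951), Rational(1, 2)), 1676), -1)) = Mul(Add(33, Mul(Rational(2, 9), -22, Add(59, -198))), Pow(Add(Pow(1439, Rational(1, 2)), 1676), -1)) = Mul(Add(33, Mul(Rational(2, 9), -22, -139)), Pow(Add(1676, Pow(1439, Rational(1, 2))), -1)) = Mul(Add(33, Rational(6116, 9)), Pow(Add(1676, Pow(1439, Rational(1, 2))), -1)) = Mul(Rational(6413, 9), Pow(Add(1676, Pow(1439, Rational(1, 2))), -1))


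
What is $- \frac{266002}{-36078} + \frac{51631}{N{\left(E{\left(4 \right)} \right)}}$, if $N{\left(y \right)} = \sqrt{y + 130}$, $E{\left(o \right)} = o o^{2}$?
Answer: $\frac{133001}{18039} + \frac{51631 \sqrt{194}}{194} \approx 3714.3$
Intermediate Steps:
$E{\left(o \right)} = o^{3}$
$N{\left(y \right)} = \sqrt{130 + y}$
$- \frac{266002}{-36078} + \frac{51631}{N{\left(E{\left(4 \right)} \right)}} = - \frac{266002}{-36078} + \frac{51631}{\sqrt{130 + 4^{3}}} = \left(-266002\right) \left(- \frac{1}{36078}\right) + \frac{51631}{\sqrt{130 + 64}} = \frac{133001}{18039} + \frac{51631}{\sqrt{194}} = \frac{133001}{18039} + 51631 \frac{\sqrt{194}}{194} = \frac{133001}{18039} + \frac{51631 \sqrt{194}}{194}$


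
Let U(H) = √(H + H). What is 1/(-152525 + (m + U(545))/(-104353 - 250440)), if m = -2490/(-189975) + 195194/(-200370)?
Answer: -618211255779793244217693386692995/94292671786138358204868884785612930553 + 22848138743183424147825*√1090/188585343572276716409737769571225861106 ≈ -6.5563e-6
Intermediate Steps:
m = -243887059/253768605 (m = -2490*(-1/189975) + 195194*(-1/200370) = 166/12665 - 97597/100185 = -243887059/253768605 ≈ -0.96106)
U(H) = √2*√H (U(H) = √(2*H) = √2*√H)
1/(-152525 + (m + U(545))/(-104353 - 250440)) = 1/(-152525 + (-243887059/253768605 + √2*√545)/(-104353 - 250440)) = 1/(-152525 + (-243887059/253768605 + √1090)/(-354793)) = 1/(-152525 + (-243887059/253768605 + √1090)*(-1/354793)) = 1/(-152525 + (243887059/90035324673765 - √1090/354793)) = 1/(-13732637895622119566/90035324673765 - √1090/354793)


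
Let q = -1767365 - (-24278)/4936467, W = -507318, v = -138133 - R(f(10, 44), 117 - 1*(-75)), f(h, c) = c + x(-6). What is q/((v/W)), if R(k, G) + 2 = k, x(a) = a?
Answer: -1475371887936281762/227355569641 ≈ -6.4893e+6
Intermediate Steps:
f(h, c) = -6 + c (f(h, c) = c - 6 = -6 + c)
R(k, G) = -2 + k
v = -138169 (v = -138133 - (-2 + (-6 + 44)) = -138133 - (-2 + 38) = -138133 - 1*36 = -138133 - 36 = -138169)
q = -8724538975177/4936467 (q = -1767365 - (-24278)/4936467 = -1767365 - 1*(-24278/4936467) = -1767365 + 24278/4936467 = -8724538975177/4936467 ≈ -1.7674e+6)
q/((v/W)) = -8724538975177/(4936467*((-138169/(-507318)))) = -8724538975177/(4936467*((-138169*(-1/507318)))) = -8724538975177/(4936467*138169/507318) = -8724538975177/4936467*507318/138169 = -1475371887936281762/227355569641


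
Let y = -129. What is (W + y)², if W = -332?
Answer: 212521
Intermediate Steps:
(W + y)² = (-332 - 129)² = (-461)² = 212521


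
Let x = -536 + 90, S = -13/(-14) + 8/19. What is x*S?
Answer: -80057/133 ≈ -601.93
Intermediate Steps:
S = 359/266 (S = -13*(-1/14) + 8*(1/19) = 13/14 + 8/19 = 359/266 ≈ 1.3496)
x = -446
x*S = -446*359/266 = -80057/133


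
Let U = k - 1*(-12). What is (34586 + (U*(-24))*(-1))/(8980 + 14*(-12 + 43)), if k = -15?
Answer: 17257/4707 ≈ 3.6662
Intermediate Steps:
U = -3 (U = -15 - 1*(-12) = -15 + 12 = -3)
(34586 + (U*(-24))*(-1))/(8980 + 14*(-12 + 43)) = (34586 - 3*(-24)*(-1))/(8980 + 14*(-12 + 43)) = (34586 + 72*(-1))/(8980 + 14*31) = (34586 - 72)/(8980 + 434) = 34514/9414 = 34514*(1/9414) = 17257/4707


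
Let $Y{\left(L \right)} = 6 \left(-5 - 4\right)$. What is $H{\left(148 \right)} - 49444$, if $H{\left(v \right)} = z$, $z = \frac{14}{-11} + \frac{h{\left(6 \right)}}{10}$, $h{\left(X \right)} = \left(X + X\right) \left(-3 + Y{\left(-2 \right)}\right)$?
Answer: $- \frac{2723252}{55} \approx -49514.0$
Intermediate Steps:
$Y{\left(L \right)} = -54$ ($Y{\left(L \right)} = 6 \left(-9\right) = -54$)
$h{\left(X \right)} = - 114 X$ ($h{\left(X \right)} = \left(X + X\right) \left(-3 - 54\right) = 2 X \left(-57\right) = - 114 X$)
$z = - \frac{3832}{55}$ ($z = \frac{14}{-11} + \frac{\left(-114\right) 6}{10} = 14 \left(- \frac{1}{11}\right) - \frac{342}{5} = - \frac{14}{11} - \frac{342}{5} = - \frac{3832}{55} \approx -69.673$)
$H{\left(v \right)} = - \frac{3832}{55}$
$H{\left(148 \right)} - 49444 = - \frac{3832}{55} - 49444 = - \frac{2723252}{55}$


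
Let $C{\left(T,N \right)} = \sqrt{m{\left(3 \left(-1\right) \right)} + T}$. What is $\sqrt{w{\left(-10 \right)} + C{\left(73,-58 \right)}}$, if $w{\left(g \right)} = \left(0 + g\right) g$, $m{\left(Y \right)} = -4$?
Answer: $\sqrt{100 + \sqrt{69}} \approx 10.407$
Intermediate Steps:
$C{\left(T,N \right)} = \sqrt{-4 + T}$
$w{\left(g \right)} = g^{2}$ ($w{\left(g \right)} = g g = g^{2}$)
$\sqrt{w{\left(-10 \right)} + C{\left(73,-58 \right)}} = \sqrt{\left(-10\right)^{2} + \sqrt{-4 + 73}} = \sqrt{100 + \sqrt{69}}$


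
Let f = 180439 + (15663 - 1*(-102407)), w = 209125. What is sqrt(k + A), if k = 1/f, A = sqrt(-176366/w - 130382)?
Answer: sqrt(20887637421525 + 298154106829026*I*sqrt(57020675212585))/2497027785 ≈ 13.437 + 13.437*I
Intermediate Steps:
A = 2*I*sqrt(57020675212585)/41825 (A = sqrt(-176366/209125 - 130382) = sqrt(-27266312116/209125) = 2*I*sqrt(57020675212585)/41825 ≈ 361.09*I)
f = 298509 (f = 180439 + (15663 + 102407) = 180439 + 118070 = 298509)
k = 1/298509 ≈ 3.3500e-6
sqrt(k + A) = sqrt(1/298509 + 2*I*sqrt(57020675212585)/41825)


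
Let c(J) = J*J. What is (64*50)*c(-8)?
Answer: 204800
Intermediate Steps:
c(J) = J**2
(64*50)*c(-8) = (64*50)*(-8)**2 = 3200*64 = 204800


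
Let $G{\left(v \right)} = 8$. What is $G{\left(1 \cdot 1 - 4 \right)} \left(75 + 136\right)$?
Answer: $1688$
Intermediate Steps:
$G{\left(1 \cdot 1 - 4 \right)} \left(75 + 136\right) = 8 \left(75 + 136\right) = 8 \cdot 211 = 1688$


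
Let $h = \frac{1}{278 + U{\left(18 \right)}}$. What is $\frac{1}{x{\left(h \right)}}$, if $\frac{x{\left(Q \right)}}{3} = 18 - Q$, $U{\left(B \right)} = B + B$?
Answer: $\frac{314}{16953} \approx 0.018522$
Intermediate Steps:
$U{\left(B \right)} = 2 B$
$h = \frac{1}{314}$ ($h = \frac{1}{278 + 2 \cdot 18} = \frac{1}{278 + 36} = \frac{1}{314} \approx 0.0031847$)
$x{\left(Q \right)} = 54 - 3 Q$ ($x{\left(Q \right)} = 3 \left(18 - Q\right) = 54 - 3 Q$)
$\frac{1}{x{\left(h \right)}} = \frac{1}{54 - \frac{3}{314}} = \frac{1}{\frac{16953}{314}} = \frac{314}{16953}$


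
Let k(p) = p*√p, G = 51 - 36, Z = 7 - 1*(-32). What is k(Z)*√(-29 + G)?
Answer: 39*I*√546 ≈ 911.3*I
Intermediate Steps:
Z = 39 (Z = 7 + 32 = 39)
G = 15
k(p) = p^(3/2)
k(Z)*√(-29 + G) = 39^(3/2)*√(-29 + 15) = (39*√39)*√(-14) = (39*√39)*(I*√14) = 39*I*√546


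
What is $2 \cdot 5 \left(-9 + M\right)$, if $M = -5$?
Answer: $-140$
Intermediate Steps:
$2 \cdot 5 \left(-9 + M\right) = 2 \cdot 5 \left(-9 - 5\right) = 10 \left(-14\right) = -140$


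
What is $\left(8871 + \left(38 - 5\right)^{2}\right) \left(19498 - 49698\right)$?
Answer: $-300792000$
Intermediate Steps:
$\left(8871 + \left(38 - 5\right)^{2}\right) \left(19498 - 49698\right) = \left(8871 + 33^{2}\right) \left(-30200\right) = \left(8871 + 1089\right) \left(-30200\right) = 9960 \left(-30200\right) = -300792000$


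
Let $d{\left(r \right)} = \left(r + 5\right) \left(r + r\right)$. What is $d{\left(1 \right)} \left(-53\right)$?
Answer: $-636$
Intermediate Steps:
$d{\left(r \right)} = 2 r \left(5 + r\right)$ ($d{\left(r \right)} = \left(5 + r\right) 2 r = 2 r \left(5 + r\right)$)
$d{\left(1 \right)} \left(-53\right) = 2 \cdot 1 \left(5 + 1\right) \left(-53\right) = 2 \cdot 1 \cdot 6 \left(-53\right) = 12 \left(-53\right) = -636$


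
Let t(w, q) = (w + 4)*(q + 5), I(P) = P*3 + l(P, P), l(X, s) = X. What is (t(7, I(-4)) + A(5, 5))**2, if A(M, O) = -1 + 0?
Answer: 14884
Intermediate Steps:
A(M, O) = -1
I(P) = 4*P (I(P) = P*3 + P = 3*P + P = 4*P)
t(w, q) = (4 + w)*(5 + q)
(t(7, I(-4)) + A(5, 5))**2 = ((20 + 4*(4*(-4)) + 5*7 + (4*(-4))*7) - 1)**2 = ((20 + 4*(-16) + 35 - 16*7) - 1)**2 = ((20 - 64 + 35 - 112) - 1)**2 = (-121 - 1)**2 = (-122)**2 = 14884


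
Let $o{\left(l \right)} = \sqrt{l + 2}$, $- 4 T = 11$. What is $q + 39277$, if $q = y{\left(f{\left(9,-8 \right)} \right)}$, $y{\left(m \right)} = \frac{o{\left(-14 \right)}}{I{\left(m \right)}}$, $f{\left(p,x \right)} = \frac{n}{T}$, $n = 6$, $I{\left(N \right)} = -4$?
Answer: $39277 - \frac{i \sqrt{3}}{2} \approx 39277.0 - 0.86602 i$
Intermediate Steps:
$T = - \frac{11}{4}$ ($T = \left(- \frac{1}{4}\right) 11 = - \frac{11}{4} \approx -2.75$)
$f{\left(p,x \right)} = - \frac{24}{11}$ ($f{\left(p,x \right)} = \frac{6}{- \frac{11}{4}} = 6 \left(- \frac{4}{11}\right) = - \frac{24}{11}$)
$o{\left(l \right)} = \sqrt{2 + l}$
$y{\left(m \right)} = - \frac{i \sqrt{3}}{2}$ ($y{\left(m \right)} = \frac{\sqrt{2 - 14}}{-4} = \sqrt{-12} \left(- \frac{1}{4}\right) = 2 i \sqrt{3} \left(- \frac{1}{4}\right) = - \frac{i \sqrt{3}}{2}$)
$q = - \frac{i \sqrt{3}}{2} \approx - 0.86602 i$
$q + 39277 = - \frac{i \sqrt{3}}{2} + 39277 = 39277 - \frac{i \sqrt{3}}{2}$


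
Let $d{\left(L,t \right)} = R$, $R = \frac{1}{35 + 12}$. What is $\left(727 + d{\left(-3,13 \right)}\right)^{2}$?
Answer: $\frac{1167588900}{2209} \approx 5.2856 \cdot 10^{5}$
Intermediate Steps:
$R = \frac{1}{47} \approx 0.021277$
$d{\left(L,t \right)} = \frac{1}{47}$
$\left(727 + d{\left(-3,13 \right)}\right)^{2} = \left(727 + \frac{1}{47}\right)^{2} = \left(\frac{34170}{47}\right)^{2} = \frac{1167588900}{2209}$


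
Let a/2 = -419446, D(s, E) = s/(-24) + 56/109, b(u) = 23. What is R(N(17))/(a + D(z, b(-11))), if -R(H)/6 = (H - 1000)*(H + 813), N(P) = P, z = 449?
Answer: -12806209440/2194589069 ≈ -5.8354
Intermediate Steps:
D(s, E) = 56/109 - s/24 (D(s, E) = s*(-1/24) + 56*(1/109) = -s/24 + 56/109 = 56/109 - s/24)
a = -838892 (a = 2*(-419446) = -838892)
R(H) = -6*(-1000 + H)*(813 + H) (R(H) = -6*(H - 1000)*(H + 813) = -6*(-1000 + H)*(813 + H))
R(N(17))/(a + D(z, b(-11))) = (4878000 - 6*17**2 + 1122*17)/(-838892 + (56/109 - 1/24*449)) = (4878000 - 6*289 + 19074)/(-838892 + (56/109 - 449/24)) = (4878000 - 1734 + 19074)/(-838892 - 47597/2616) = 4895340/(-2194589069/2616) = 4895340*(-2616/2194589069) = -12806209440/2194589069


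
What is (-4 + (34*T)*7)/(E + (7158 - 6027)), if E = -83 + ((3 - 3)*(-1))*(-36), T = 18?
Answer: 535/131 ≈ 4.0840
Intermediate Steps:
E = -83 (E = -83 + (0*(-1))*(-36) = -83 + 0*(-36) = -83 + 0 = -83)
(-4 + (34*T)*7)/(E + (7158 - 6027)) = (-4 + (34*18)*7)/(-83 + (7158 - 6027)) = (-4 + 612*7)/(-83 + 1131) = (-4 + 4284)/1048 = 4280*(1/1048) = 535/131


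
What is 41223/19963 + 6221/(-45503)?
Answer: 1751580346/908376389 ≈ 1.9283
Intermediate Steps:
41223/19963 + 6221/(-45503) = 41223*(1/19963) + 6221*(-1/45503) = 41223/19963 - 6221/45503 = 1751580346/908376389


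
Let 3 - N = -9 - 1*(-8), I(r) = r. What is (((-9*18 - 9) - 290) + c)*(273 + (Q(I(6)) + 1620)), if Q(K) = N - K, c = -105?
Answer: -1070306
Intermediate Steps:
N = 4 (N = 3 - (-9 - 1*(-8)) = 3 - (-9 + 8) = 3 - 1*(-1) = 3 + 1 = 4)
Q(K) = 4 - K
(((-9*18 - 9) - 290) + c)*(273 + (Q(I(6)) + 1620)) = (((-9*18 - 9) - 290) - 105)*(273 + ((4 - 1*6) + 1620)) = (((-162 - 9) - 290) - 105)*(273 + ((4 - 6) + 1620)) = ((-171 - 290) - 105)*(273 + (-2 + 1620)) = (-461 - 105)*(273 + 1618) = -566*1891 = -1070306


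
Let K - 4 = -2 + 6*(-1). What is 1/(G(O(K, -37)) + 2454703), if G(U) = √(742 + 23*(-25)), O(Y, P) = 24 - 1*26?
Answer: 2454703/6025566818042 - √167/6025566818042 ≈ 4.0738e-7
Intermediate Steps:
K = -4 (K = 4 + (-2 + 6*(-1)) = 4 + (-2 - 6) = 4 - 8 = -4)
O(Y, P) = -2 (O(Y, P) = 24 - 26 = -2)
G(U) = √167 (G(U) = √(742 - 575) = √167)
1/(G(O(K, -37)) + 2454703) = 1/(√167 + 2454703) = 1/(2454703 + √167)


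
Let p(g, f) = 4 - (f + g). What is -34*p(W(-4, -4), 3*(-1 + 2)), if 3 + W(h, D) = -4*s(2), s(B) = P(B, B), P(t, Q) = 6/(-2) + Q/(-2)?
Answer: 408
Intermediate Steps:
P(t, Q) = -3 - Q/2 (P(t, Q) = 6*(-½) + Q*(-½) = -3 - Q/2)
s(B) = -3 - B/2
W(h, D) = 13 (W(h, D) = -3 - 4*(-3 - ½*2) = -3 - 4*(-3 - 1) = -3 - 4*(-4) = -3 + 16 = 13)
p(g, f) = 4 - f - g (p(g, f) = 4 + (-f - g) = 4 - f - g)
-34*p(W(-4, -4), 3*(-1 + 2)) = -34*(4 - 3*(-1 + 2) - 1*13) = -34*(4 - 3 - 13) = -34*(-12) = 408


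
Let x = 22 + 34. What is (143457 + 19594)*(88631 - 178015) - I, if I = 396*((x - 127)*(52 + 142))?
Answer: -14568696080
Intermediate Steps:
x = 56
I = -5454504 (I = 396*((56 - 127)*(52 + 142)) = 396*(-71*194) = 396*(-13774) = -5454504)
(143457 + 19594)*(88631 - 178015) - I = (143457 + 19594)*(88631 - 178015) - 1*(-5454504) = 163051*(-89384) + 5454504 = -14574150584 + 5454504 = -14568696080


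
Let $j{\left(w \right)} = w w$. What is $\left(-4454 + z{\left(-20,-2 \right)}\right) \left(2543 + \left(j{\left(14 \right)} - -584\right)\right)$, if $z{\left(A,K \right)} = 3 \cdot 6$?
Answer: $-14740828$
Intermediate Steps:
$j{\left(w \right)} = w^{2}$
$z{\left(A,K \right)} = 18$
$\left(-4454 + z{\left(-20,-2 \right)}\right) \left(2543 + \left(j{\left(14 \right)} - -584\right)\right) = \left(-4454 + 18\right) \left(2543 + \left(14^{2} - -584\right)\right) = - 4436 \left(2543 + \left(196 + 584\right)\right) = - 4436 \left(2543 + 780\right) = \left(-4436\right) 3323 = -14740828$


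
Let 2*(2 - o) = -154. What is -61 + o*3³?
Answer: 2072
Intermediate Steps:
o = 79 (o = 2 - ½*(-154) = 2 + 77 = 79)
-61 + o*3³ = -61 + 79*3³ = -61 + 79*27 = -61 + 2133 = 2072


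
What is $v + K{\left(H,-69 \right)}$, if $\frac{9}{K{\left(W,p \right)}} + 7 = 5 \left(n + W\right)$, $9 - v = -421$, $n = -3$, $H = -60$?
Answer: $\frac{138451}{322} \approx 429.97$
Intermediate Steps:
$v = 430$ ($v = 9 - -421 = 9 + 421 = 430$)
$K{\left(W,p \right)} = \frac{9}{-22 + 5 W}$ ($K{\left(W,p \right)} = \frac{9}{-7 + 5 \left(-3 + W\right)} = \frac{9}{-7 + \left(-15 + 5 W\right)} = \frac{9}{-22 + 5 W}$)
$v + K{\left(H,-69 \right)} = 430 + \frac{9}{-22 + 5 \left(-60\right)} = 430 + \frac{9}{-22 - 300} = 430 + \frac{9}{-322} = 430 + 9 \left(- \frac{1}{322}\right) = 430 - \frac{9}{322} = \frac{138451}{322}$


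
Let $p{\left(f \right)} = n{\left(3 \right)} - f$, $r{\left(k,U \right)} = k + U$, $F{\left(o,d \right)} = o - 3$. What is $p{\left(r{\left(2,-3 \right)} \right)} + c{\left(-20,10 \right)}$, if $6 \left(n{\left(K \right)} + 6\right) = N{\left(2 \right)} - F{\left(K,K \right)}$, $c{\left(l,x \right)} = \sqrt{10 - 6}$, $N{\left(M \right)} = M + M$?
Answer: $- \frac{7}{3} \approx -2.3333$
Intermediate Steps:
$F{\left(o,d \right)} = -3 + o$ ($F{\left(o,d \right)} = o - 3 = -3 + o$)
$r{\left(k,U \right)} = U + k$
$N{\left(M \right)} = 2 M$
$c{\left(l,x \right)} = 2$ ($c{\left(l,x \right)} = \sqrt{4} = 2$)
$n{\left(K \right)} = - \frac{29}{6} - \frac{K}{6}$ ($n{\left(K \right)} = -6 + \frac{2 \cdot 2 - \left(-3 + K\right)}{6} = -6 + \frac{4 - \left(-3 + K\right)}{6} = -6 + \frac{7 - K}{6} = -6 - \left(- \frac{7}{6} + \frac{K}{6}\right) = - \frac{29}{6} - \frac{K}{6}$)
$p{\left(f \right)} = - \frac{16}{3} - f$ ($p{\left(f \right)} = \left(- \frac{29}{6} - \frac{1}{2}\right) - f = - \frac{16}{3} - f$)
$p{\left(r{\left(2,-3 \right)} \right)} + c{\left(-20,10 \right)} = \left(- \frac{16}{3} - \left(-3 + 2\right)\right) + 2 = \left(- \frac{16}{3} - -1\right) + 2 = \left(- \frac{16}{3} + 1\right) + 2 = - \frac{13}{3} + 2 = - \frac{7}{3}$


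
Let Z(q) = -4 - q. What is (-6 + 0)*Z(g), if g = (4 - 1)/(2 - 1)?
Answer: 42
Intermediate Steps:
g = 3 (g = 3/1 = 3*1 = 3)
(-6 + 0)*Z(g) = (-6 + 0)*(-4 - 1*3) = -6*(-4 - 3) = -6*(-7) = 42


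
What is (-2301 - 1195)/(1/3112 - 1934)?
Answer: 10879552/6018607 ≈ 1.8077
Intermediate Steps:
(-2301 - 1195)/(1/3112 - 1934) = -3496/(1/3112 - 1934) = -3496/(-6018607/3112) = -3496*(-3112/6018607) = 10879552/6018607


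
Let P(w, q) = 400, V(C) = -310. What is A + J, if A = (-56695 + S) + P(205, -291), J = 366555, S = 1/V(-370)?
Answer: 96180599/310 ≈ 3.1026e+5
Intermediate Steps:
S = -1/310 (S = 1/(-310) = -1/310 ≈ -0.0032258)
A = -17451451/310 (A = (-56695 - 1/310) + 400 = -17575451/310 + 400 = -17451451/310 ≈ -56295.)
A + J = -17451451/310 + 366555 = 96180599/310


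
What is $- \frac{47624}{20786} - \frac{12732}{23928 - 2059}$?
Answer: $- \frac{34372016}{11962343} \approx -2.8734$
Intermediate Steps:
$- \frac{47624}{20786} - \frac{12732}{23928 - 2059} = \left(-47624\right) \frac{1}{20786} - \frac{12732}{23928 - 2059} = - \frac{23812}{10393} - \frac{12732}{21869} = - \frac{34372016}{11962343}$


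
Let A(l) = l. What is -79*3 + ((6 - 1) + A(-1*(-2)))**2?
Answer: -188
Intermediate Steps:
-79*3 + ((6 - 1) + A(-1*(-2)))**2 = -79*3 + ((6 - 1) - 1*(-2))**2 = -237 + (5 + 2)**2 = -237 + 7**2 = -237 + 49 = -188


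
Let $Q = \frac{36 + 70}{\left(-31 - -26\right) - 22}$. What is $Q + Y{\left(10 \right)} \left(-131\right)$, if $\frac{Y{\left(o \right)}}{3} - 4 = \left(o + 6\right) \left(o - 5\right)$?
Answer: $- \frac{891430}{27} \approx -33016.0$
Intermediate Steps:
$Y{\left(o \right)} = 12 + 3 \left(-5 + o\right) \left(6 + o\right)$ ($Y{\left(o \right)} = 12 + 3 \left(o + 6\right) \left(o - 5\right) = 12 + 3 \left(6 + o\right) \left(-5 + o\right) = 12 + 3 \left(-5 + o\right) \left(6 + o\right)$)
$Q = - \frac{106}{27}$ ($Q = \frac{106}{\left(-31 + 26\right) - 22} = \frac{106}{-5 - 22} = \frac{106}{-27} = 106 \left(- \frac{1}{27}\right) = - \frac{106}{27} \approx -3.9259$)
$Q + Y{\left(10 \right)} \left(-131\right) = - \frac{106}{27} + \left(-78 + 3 \cdot 10 + 3 \cdot 10^{2}\right) \left(-131\right) = - \frac{106}{27} + \left(-78 + 30 + 3 \cdot 100\right) \left(-131\right) = - \frac{106}{27} + \left(-78 + 30 + 300\right) \left(-131\right) = - \frac{106}{27} + 252 \left(-131\right) = - \frac{106}{27} - 33012 = - \frac{891430}{27}$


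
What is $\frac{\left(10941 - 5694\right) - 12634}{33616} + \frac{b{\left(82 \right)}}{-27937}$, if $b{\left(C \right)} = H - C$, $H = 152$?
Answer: $- \frac{29817677}{134161456} \approx -0.22225$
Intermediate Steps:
$b{\left(C \right)} = 152 - C$
$\frac{\left(10941 - 5694\right) - 12634}{33616} + \frac{b{\left(82 \right)}}{-27937} = \frac{\left(10941 - 5694\right) - 12634}{33616} + \frac{152 - 82}{-27937} = \left(5247 - 12634\right) \frac{1}{33616} + \left(152 - 82\right) \left(- \frac{1}{27937}\right) = \left(-7387\right) \frac{1}{33616} + 70 \left(- \frac{1}{27937}\right) = - \frac{7387}{33616} - \frac{10}{3991} = - \frac{29817677}{134161456}$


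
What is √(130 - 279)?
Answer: I*√149 ≈ 12.207*I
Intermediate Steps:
√(130 - 279) = √(-149) = I*√149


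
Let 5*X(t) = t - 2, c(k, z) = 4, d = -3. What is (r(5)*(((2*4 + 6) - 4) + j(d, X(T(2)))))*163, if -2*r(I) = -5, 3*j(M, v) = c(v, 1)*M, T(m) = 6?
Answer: 2445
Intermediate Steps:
X(t) = -⅖ + t/5 (X(t) = (t - 2)/5 = (-2 + t)/5 = -⅖ + t/5)
j(M, v) = 4*M/3 (j(M, v) = (4*M)/3 = 4*M/3)
r(I) = 5/2 (r(I) = -½*(-5) = 5/2)
(r(5)*(((2*4 + 6) - 4) + j(d, X(T(2)))))*163 = (5*(((2*4 + 6) - 4) + (4/3)*(-3))/2)*163 = (5*(((8 + 6) - 4) - 4)/2)*163 = (5*((14 - 4) - 4)/2)*163 = (5*(10 - 4)/2)*163 = ((5/2)*6)*163 = 15*163 = 2445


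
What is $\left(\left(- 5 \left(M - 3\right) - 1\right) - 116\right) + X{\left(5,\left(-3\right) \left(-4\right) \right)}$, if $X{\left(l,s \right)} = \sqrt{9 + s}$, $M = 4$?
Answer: $-122 + \sqrt{21} \approx -117.42$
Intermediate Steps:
$\left(\left(- 5 \left(M - 3\right) - 1\right) - 116\right) + X{\left(5,\left(-3\right) \left(-4\right) \right)} = \left(\left(- 5 \left(4 - 3\right) - 1\right) - 116\right) + \sqrt{9 - -12} = \left(\left(- 5 \left(4 - 3\right) - 1\right) - 116\right) + \sqrt{9 + 12} = \left(\left(\left(-5\right) 1 - 1\right) - 116\right) + \sqrt{21} = \left(\left(-5 - 1\right) - 116\right) + \sqrt{21} = \left(-6 - 116\right) + \sqrt{21} = -122 + \sqrt{21}$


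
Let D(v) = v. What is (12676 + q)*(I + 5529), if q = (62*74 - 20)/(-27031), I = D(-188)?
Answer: 1830042312308/27031 ≈ 6.7702e+7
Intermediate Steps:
I = -188
q = -4568/27031 (q = (4588 - 20)*(-1/27031) = 4568*(-1/27031) = -4568/27031 ≈ -0.16899)
(12676 + q)*(I + 5529) = (12676 - 4568/27031)*(-188 + 5529) = (342640388/27031)*5341 = 1830042312308/27031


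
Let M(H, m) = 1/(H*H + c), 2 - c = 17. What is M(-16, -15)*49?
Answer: 49/241 ≈ 0.20332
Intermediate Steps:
c = -15 (c = 2 - 1*17 = 2 - 17 = -15)
M(H, m) = 1/(-15 + H²) (M(H, m) = 1/(H*H - 15) = 1/(H² - 15) = 1/(-15 + H²))
M(-16, -15)*49 = 49/(-15 + (-16)²) = 49/(-15 + 256) = 49/241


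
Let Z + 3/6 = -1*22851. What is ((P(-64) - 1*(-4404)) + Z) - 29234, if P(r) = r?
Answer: -95491/2 ≈ -47746.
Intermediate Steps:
Z = -45703/2 (Z = -1/2 - 1*22851 = -1/2 - 22851 = -45703/2 ≈ -22852.)
((P(-64) - 1*(-4404)) + Z) - 29234 = ((-64 - 1*(-4404)) - 45703/2) - 29234 = ((-64 + 4404) - 45703/2) - 29234 = (4340 - 45703/2) - 29234 = -37023/2 - 29234 = -95491/2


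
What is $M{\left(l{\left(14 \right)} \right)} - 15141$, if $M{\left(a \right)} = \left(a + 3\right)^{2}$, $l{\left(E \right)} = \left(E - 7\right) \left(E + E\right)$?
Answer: $24460$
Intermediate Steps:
$l{\left(E \right)} = 2 E \left(-7 + E\right)$ ($l{\left(E \right)} = \left(-7 + E\right) 2 E = 2 E \left(-7 + E\right)$)
$M{\left(a \right)} = \left(3 + a\right)^{2}$
$M{\left(l{\left(14 \right)} \right)} - 15141 = \left(3 + 2 \cdot 14 \left(-7 + 14\right)\right)^{2} - 15141 = \left(3 + 2 \cdot 14 \cdot 7\right)^{2} - 15141 = \left(3 + 196\right)^{2} - 15141 = 199^{2} - 15141 = 39601 - 15141 = 24460$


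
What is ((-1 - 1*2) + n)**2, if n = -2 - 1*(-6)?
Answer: 1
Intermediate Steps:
n = 4 (n = -2 + 6 = 4)
((-1 - 1*2) + n)**2 = ((-1 - 1*2) + 4)**2 = ((-1 - 2) + 4)**2 = (-3 + 4)**2 = 1**2 = 1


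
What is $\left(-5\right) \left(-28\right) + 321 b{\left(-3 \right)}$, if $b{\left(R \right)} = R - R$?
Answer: $140$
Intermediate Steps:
$b{\left(R \right)} = 0$
$\left(-5\right) \left(-28\right) + 321 b{\left(-3 \right)} = \left(-5\right) \left(-28\right) + 321 \cdot 0 = 140 + 0 = 140$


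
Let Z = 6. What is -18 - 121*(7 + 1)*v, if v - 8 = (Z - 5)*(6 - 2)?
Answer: -11634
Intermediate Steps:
v = 12 (v = 8 + (6 - 5)*(6 - 2) = 8 + 1*4 = 8 + 4 = 12)
-18 - 121*(7 + 1)*v = -18 - 121*(7 + 1)*12 = -18 - 968*12 = -18 - 121*96 = -18 - 11616 = -11634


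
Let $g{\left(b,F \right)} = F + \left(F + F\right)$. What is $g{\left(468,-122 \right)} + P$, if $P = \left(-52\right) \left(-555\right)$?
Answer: $28494$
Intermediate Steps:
$g{\left(b,F \right)} = 3 F$ ($g{\left(b,F \right)} = F + 2 F = 3 F$)
$P = 28860$
$g{\left(468,-122 \right)} + P = 3 \left(-122\right) + 28860 = -366 + 28860 = 28494$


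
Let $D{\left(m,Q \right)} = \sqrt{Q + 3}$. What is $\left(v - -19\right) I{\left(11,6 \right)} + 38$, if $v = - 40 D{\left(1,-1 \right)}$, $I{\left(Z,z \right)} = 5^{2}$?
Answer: $513 - 1000 \sqrt{2} \approx -901.21$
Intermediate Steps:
$D{\left(m,Q \right)} = \sqrt{3 + Q}$
$I{\left(Z,z \right)} = 25$
$v = - 40 \sqrt{2}$ ($v = - 40 \sqrt{3 - 1} = - 40 \sqrt{2} \approx -56.569$)
$\left(v - -19\right) I{\left(11,6 \right)} + 38 = \left(- 40 \sqrt{2} - -19\right) 25 + 38 = \left(- 40 \sqrt{2} + 19\right) 25 + 38 = \left(19 - 40 \sqrt{2}\right) 25 + 38 = \left(475 - 1000 \sqrt{2}\right) + 38 = 513 - 1000 \sqrt{2}$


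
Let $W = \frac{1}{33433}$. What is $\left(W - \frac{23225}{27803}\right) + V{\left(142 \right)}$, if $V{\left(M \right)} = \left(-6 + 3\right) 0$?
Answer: $- \frac{776453622}{929537699} \approx -0.83531$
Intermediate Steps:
$W = \frac{1}{33433} \approx 2.9911 \cdot 10^{-5}$
$V{\left(M \right)} = 0$ ($V{\left(M \right)} = \left(-3\right) 0 = 0$)
$\left(W - \frac{23225}{27803}\right) + V{\left(142 \right)} = \left(\frac{1}{33433} - \frac{23225}{27803}\right) + 0 = - \frac{776453622}{929537699} + 0 = - \frac{776453622}{929537699}$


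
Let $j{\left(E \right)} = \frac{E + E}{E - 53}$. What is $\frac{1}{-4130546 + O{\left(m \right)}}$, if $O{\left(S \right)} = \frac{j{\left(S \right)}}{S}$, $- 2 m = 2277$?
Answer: $- \frac{2383}{9843091122} \approx -2.421 \cdot 10^{-7}$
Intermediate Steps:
$j{\left(E \right)} = \frac{2 E}{-53 + E}$
$m = - \frac{2277}{2}$ ($m = \left(- \frac{1}{2}\right) 2277 = - \frac{2277}{2} \approx -1138.5$)
$O{\left(S \right)} = \frac{2}{-53 + S}$ ($O{\left(S \right)} = \frac{2 S \frac{1}{-53 + S}}{S} = \frac{2}{-53 + S}$)
$\frac{1}{-4130546 + O{\left(m \right)}} = \frac{1}{-4130546 + \frac{2}{-53 - \frac{2277}{2}}} = \frac{1}{-4130546 + \frac{2}{- \frac{2383}{2}}} = \frac{1}{-4130546 + 2 \left(- \frac{2}{2383}\right)} = \frac{1}{-4130546 - \frac{4}{2383}} = \frac{1}{- \frac{9843091122}{2383}} = - \frac{2383}{9843091122}$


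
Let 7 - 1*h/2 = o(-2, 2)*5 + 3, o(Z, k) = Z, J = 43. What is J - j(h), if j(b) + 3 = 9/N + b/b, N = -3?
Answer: 48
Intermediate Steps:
h = 28 (h = 14 - 2*(-2*5 + 3) = 14 - 2*(-10 + 3) = 14 - 2*(-7) = 14 + 14 = 28)
j(b) = -5 (j(b) = -3 + (9/(-3) + b/b) = -3 + (9*(-⅓) + 1) = -3 + (-3 + 1) = -3 - 2 = -5)
J - j(h) = 43 - 1*(-5) = 43 + 5 = 48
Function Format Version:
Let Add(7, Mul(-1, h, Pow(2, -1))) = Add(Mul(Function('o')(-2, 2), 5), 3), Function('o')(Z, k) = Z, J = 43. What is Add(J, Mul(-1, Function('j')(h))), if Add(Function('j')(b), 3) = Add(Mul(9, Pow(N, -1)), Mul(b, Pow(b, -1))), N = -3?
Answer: 48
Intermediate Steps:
h = 28 (h = Add(14, Mul(-2, Add(Mul(-2, 5), 3))) = Add(14, Mul(-2, Add(-10, 3))) = Add(14, Mul(-2, -7)) = Add(14, 14) = 28)
Function('j')(b) = -5 (Function('j')(b) = Add(-3, Add(Mul(9, Pow(-3, -1)), Mul(b, Pow(b, -1)))) = Add(-3, Add(Mul(9, Rational(-1, 3)), 1)) = Add(-3, Add(-3, 1)) = Add(-3, -2) = -5)
Add(J, Mul(-1, Function('j')(h))) = Add(43, Mul(-1, -5)) = Add(43, 5) = 48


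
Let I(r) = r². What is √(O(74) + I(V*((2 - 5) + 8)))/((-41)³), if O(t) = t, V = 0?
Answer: -√74/68921 ≈ -0.00012481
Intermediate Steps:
√(O(74) + I(V*((2 - 5) + 8)))/((-41)³) = √(74 + (0*((2 - 5) + 8))²)/((-41)³) = √(74 + (0*(-3 + 8))²)/(-68921) = √(74 + (0*5)²)*(-1/68921) = √(74 + 0²)*(-1/68921) = √(74 + 0)*(-1/68921) = √74*(-1/68921) = -√74/68921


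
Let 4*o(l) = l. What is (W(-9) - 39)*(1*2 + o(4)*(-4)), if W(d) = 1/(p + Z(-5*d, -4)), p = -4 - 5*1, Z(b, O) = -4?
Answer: 1016/13 ≈ 78.154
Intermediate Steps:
o(l) = l/4
p = -9 (p = -4 - 5 = -9)
W(d) = -1/13 (W(d) = 1/(-9 - 4) = 1/(-13) = -1/13)
(W(-9) - 39)*(1*2 + o(4)*(-4)) = (-1/13 - 39)*(1*2 + ((¼)*4)*(-4)) = -508*(2 + 1*(-4))/13 = -508*(2 - 4)/13 = -508/13*(-2) = 1016/13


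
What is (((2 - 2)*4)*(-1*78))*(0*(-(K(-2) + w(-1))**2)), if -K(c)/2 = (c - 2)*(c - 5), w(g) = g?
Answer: 0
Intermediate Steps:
K(c) = -2*(-5 + c)*(-2 + c) (K(c) = -2*(c - 2)*(c - 5) = -2*(-2 + c)*(-5 + c) = -2*(-5 + c)*(-2 + c))
(((2 - 2)*4)*(-1*78))*(0*(-(K(-2) + w(-1))**2)) = (((2 - 2)*4)*(-1*78))*(0*(-((-20 - 2*(-2)**2 + 14*(-2)) - 1)**2)) = ((0*4)*(-78))*(0*(-((-20 - 2*4 - 28) - 1)**2)) = (0*(-78))*(0*(-((-20 - 8 - 28) - 1)**2)) = 0*(0*(-(-56 - 1)**2)) = 0*(0*(-1*(-57)**2)) = 0*(0*(-1*3249)) = 0*(0*(-3249)) = 0*0 = 0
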